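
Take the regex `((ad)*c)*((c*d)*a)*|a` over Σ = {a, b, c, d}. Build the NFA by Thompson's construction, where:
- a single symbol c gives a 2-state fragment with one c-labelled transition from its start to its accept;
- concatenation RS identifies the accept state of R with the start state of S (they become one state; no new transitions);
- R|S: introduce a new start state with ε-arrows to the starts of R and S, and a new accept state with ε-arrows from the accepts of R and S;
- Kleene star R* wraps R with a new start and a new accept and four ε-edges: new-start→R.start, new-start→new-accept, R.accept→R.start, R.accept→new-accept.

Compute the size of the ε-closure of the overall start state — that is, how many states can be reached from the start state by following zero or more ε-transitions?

14

Let C(F) = |ε-closure(F.start)| within fragment F, and note whether F accepts ε. Symbol fragments have C = 1 and do not accept ε. Then:
  ad — C equals the left operand's closure size = 1 (its accept is not ε-reachable, so the closure stops there)
  (ad)* — C = 1 (new start) + 1 (body) + 1 (new accept) = 3
  (ad)*c — the left operand accepts ε, so the closure extends into the next operand (the shared merged state is already counted); C = 3 + (1−1) = 3
  ((ad)*c)* — new start has ε-edges to the inner start and to the new accept, so C = 2 + 3 = 5
  c* — new start has ε-edges to the inner start and to the new accept, so C = 2 + 1 = 3
  c*d — C = 3 + (1−1) = 3 (closure spills across the concat boundary because the left factor accepts ε)
  (c*d)* — C = 1 (new start) + 3 (body) + 1 (new accept) = 5
  (c*d)*a — the left operand accepts ε, so the closure extends into the next operand (the shared merged state is already counted); C = 5 + (1−1) = 5
  ((c*d)*a)* — C = 1 (new start) + 5 (body) + 1 (new accept) = 7
  ((ad)*c)*((c*d)*a)* — C = 5 + (7−1) = 11 (closure spills across the concat boundary because the left factor accepts ε)
  ((ad)*c)*((c*d)*a)*|a — new start ε-reaches every alternative's start; at least one alternative accepts ε, so the union's new accept is reached too: C = 1 + 11 + 1 + 1 = 14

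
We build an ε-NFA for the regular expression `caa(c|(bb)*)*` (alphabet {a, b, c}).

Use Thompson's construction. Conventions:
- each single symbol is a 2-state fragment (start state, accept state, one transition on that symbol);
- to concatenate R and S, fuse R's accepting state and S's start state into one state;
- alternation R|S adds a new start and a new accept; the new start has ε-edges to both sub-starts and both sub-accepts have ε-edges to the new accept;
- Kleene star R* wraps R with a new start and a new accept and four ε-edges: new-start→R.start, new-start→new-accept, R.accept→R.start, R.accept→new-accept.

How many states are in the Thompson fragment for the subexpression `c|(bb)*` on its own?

9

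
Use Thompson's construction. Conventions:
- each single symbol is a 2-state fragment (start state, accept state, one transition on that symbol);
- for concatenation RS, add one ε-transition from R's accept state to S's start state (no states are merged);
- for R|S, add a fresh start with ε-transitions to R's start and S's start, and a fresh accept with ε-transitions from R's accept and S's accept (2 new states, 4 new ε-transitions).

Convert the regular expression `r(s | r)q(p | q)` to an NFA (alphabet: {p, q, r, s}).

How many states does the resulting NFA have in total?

16

By structural recursion:
Each of the 6 symbol leaves contributes a 2-state fragment.
  s | r → 6 states
  p | q → 6 states
  r(s | r)q(p | q) → 16 states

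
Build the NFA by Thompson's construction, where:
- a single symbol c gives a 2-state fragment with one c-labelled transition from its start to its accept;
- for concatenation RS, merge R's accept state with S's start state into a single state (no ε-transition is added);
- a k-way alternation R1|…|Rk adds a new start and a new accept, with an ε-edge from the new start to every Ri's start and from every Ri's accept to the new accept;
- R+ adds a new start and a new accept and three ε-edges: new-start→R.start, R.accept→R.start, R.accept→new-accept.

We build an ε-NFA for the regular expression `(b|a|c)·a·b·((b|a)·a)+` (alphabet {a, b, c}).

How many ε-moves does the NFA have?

13

Per subexpression:
Each of the 8 symbol leaves contributes 0 ε-transitions.
  b|a|c — 6 ε-transitions
  b|a — 4 ε-transitions
  (b|a)·a — 4 ε-transitions
  ((b|a)·a)+ — 7 ε-transitions
  (b|a|c)·a·b·((b|a)·a)+ — 13 ε-transitions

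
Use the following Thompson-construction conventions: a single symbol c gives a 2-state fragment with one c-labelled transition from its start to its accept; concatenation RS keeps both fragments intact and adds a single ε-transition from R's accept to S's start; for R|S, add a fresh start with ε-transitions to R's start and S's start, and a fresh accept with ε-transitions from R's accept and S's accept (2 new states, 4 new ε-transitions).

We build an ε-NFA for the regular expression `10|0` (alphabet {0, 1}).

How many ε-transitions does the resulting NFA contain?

By structural recursion:
Each of the 3 symbol leaves contributes 0 ε-transitions.
  10 → 1 ε-transition
  10|0 → 5 ε-transitions

5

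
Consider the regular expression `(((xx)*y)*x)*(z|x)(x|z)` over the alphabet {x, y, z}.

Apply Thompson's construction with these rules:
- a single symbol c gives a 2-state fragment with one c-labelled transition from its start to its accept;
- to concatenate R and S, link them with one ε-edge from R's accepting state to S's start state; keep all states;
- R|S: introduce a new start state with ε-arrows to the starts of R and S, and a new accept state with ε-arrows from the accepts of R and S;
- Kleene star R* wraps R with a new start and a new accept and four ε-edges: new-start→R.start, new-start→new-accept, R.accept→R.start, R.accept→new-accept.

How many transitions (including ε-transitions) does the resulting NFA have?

33

By structural recursion:
Each of the 8 symbol leaves contributes 1 transition (1 symbol, 0 ε).
  xx : 3 transitions (2 symbol, 1 ε)
  (xx)* : 7 transitions (2 symbol, 5 ε)
  (xx)*y : 9 transitions (3 symbol, 6 ε)
  ((xx)*y)* : 13 transitions (3 symbol, 10 ε)
  ((xx)*y)*x : 15 transitions (4 symbol, 11 ε)
  (((xx)*y)*x)* : 19 transitions (4 symbol, 15 ε)
  z|x : 6 transitions (2 symbol, 4 ε)
  x|z : 6 transitions (2 symbol, 4 ε)
  (((xx)*y)*x)*(z|x)(x|z) : 33 transitions (8 symbol, 25 ε)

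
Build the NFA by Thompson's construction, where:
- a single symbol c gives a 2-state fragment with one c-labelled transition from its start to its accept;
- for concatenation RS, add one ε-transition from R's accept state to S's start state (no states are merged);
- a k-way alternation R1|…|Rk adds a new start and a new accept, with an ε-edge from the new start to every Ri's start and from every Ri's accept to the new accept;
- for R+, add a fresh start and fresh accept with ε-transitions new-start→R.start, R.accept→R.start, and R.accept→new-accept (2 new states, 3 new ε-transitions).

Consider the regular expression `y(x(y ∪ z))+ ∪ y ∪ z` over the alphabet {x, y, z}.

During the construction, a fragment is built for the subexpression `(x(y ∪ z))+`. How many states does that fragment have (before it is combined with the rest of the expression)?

Fragment for `(x(y ∪ z))+`:
Each of the 3 symbol leaves contributes a 2-state fragment.
  y ∪ z : 6 states
  x(y ∪ z) : 8 states
  (x(y ∪ z))+ : 10 states

10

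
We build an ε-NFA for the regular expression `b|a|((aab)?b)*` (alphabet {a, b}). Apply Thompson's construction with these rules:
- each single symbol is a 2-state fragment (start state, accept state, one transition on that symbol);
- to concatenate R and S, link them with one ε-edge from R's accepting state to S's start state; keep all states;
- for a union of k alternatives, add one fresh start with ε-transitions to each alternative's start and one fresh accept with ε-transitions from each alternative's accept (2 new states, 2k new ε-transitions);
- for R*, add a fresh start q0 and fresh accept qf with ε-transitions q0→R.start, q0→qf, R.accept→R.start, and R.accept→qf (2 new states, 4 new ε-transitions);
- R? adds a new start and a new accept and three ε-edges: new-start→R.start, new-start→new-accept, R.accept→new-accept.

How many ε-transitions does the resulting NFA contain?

16

Per subexpression:
Each of the 6 symbol leaves contributes 0 ε-transitions.
  aab : 2 ε-transitions
  (aab)? : 5 ε-transitions
  (aab)?b : 6 ε-transitions
  ((aab)?b)* : 10 ε-transitions
  b|a|((aab)?b)* : 16 ε-transitions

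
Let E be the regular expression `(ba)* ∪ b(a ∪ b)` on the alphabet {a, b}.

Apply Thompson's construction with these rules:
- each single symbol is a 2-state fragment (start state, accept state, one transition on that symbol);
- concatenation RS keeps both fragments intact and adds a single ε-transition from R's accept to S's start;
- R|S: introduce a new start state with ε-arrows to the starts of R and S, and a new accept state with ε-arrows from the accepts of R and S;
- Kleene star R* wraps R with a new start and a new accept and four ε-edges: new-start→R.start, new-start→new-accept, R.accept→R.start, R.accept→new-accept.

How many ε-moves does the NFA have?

Per subexpression:
Each of the 5 symbol leaves contributes 0 ε-transitions.
  ba → 1 ε-transition
  (ba)* → 5 ε-transitions
  a ∪ b → 4 ε-transitions
  b(a ∪ b) → 5 ε-transitions
  (ba)* ∪ b(a ∪ b) → 14 ε-transitions

14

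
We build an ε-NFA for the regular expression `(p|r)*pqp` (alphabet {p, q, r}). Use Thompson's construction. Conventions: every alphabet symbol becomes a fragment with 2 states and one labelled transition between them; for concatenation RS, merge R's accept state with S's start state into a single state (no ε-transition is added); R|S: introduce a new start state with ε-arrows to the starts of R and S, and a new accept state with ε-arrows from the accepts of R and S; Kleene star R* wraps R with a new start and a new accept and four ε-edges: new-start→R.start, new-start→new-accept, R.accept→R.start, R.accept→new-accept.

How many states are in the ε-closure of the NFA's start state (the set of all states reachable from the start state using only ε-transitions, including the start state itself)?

Let C(F) = |ε-closure(F.start)| within fragment F, and note whether F accepts ε. Symbol fragments have C = 1 and do not accept ε. Then:
  p|r — |ε-closure| = 1 + 1 + 1 = 3 (the new accept is not ε-reachable since no branch accepts ε)
  (p|r)* — new start has ε-edges to the inner start and to the new accept, so |ε-closure| = 2 + 3 = 5
  (p|r)*pqp — the left operand accepts ε, so the closure extends into the next operand (the shared merged state is already counted); |ε-closure| = 5 + (1−1) = 5

5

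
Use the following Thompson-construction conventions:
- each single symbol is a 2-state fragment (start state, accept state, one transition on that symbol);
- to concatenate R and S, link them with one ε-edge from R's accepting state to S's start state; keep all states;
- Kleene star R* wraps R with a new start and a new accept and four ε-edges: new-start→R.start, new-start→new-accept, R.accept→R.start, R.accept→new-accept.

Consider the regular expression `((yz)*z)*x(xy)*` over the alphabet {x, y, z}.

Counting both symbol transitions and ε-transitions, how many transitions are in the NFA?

23

By structural recursion:
Each of the 6 symbol leaves contributes 1 transition (1 symbol, 0 ε).
  yz : 3 transitions (2 symbol, 1 ε)
  (yz)* : 7 transitions (2 symbol, 5 ε)
  (yz)*z : 9 transitions (3 symbol, 6 ε)
  ((yz)*z)* : 13 transitions (3 symbol, 10 ε)
  xy : 3 transitions (2 symbol, 1 ε)
  (xy)* : 7 transitions (2 symbol, 5 ε)
  ((yz)*z)*x(xy)* : 23 transitions (6 symbol, 17 ε)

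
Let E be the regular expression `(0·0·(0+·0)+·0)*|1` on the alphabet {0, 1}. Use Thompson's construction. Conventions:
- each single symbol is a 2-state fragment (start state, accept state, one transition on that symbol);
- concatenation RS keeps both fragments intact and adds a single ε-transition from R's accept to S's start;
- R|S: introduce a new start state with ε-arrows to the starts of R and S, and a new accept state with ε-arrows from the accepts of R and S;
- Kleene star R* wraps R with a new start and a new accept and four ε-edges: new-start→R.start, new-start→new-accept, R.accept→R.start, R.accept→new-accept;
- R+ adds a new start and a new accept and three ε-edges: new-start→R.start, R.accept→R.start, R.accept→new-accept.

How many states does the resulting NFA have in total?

By structural recursion:
Each of the 6 symbol leaves contributes a 2-state fragment.
  0+ : 4 states
  0+·0 : 6 states
  (0+·0)+ : 8 states
  0·0·(0+·0)+·0 : 14 states
  (0·0·(0+·0)+·0)* : 16 states
  (0·0·(0+·0)+·0)*|1 : 20 states

20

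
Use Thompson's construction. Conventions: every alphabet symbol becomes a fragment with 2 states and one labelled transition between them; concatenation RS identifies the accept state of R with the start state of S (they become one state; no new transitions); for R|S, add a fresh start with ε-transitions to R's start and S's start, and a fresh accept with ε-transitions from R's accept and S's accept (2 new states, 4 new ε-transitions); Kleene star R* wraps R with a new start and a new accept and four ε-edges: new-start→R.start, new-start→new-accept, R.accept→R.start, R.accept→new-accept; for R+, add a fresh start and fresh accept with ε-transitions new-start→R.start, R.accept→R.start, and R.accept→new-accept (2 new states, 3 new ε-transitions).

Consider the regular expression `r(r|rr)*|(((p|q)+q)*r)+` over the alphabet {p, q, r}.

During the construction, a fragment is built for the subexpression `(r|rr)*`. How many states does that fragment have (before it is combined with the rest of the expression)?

Fragment for `(r|rr)*`:
Each of the 3 symbol leaves contributes a 2-state fragment.
  rr — 3 states
  r|rr — 7 states
  (r|rr)* — 9 states

9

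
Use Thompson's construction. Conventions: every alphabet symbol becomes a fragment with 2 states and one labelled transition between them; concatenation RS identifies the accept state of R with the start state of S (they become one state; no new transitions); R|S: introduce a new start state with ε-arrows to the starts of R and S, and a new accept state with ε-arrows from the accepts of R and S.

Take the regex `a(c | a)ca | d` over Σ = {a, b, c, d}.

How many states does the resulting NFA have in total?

13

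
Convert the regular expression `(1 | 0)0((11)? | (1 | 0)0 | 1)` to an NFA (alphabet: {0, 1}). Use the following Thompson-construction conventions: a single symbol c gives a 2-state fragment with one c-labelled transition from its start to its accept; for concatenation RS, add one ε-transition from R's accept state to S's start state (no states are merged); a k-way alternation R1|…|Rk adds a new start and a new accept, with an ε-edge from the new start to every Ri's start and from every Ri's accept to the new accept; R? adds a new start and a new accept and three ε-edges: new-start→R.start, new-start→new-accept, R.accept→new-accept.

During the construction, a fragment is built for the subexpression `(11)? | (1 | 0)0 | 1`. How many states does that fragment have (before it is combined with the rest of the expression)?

18

Fragment for `(11)? | (1 | 0)0 | 1`:
Each of the 6 symbol leaves contributes a 2-state fragment.
  11 = 4 states
  (11)? = 6 states
  1 | 0 = 6 states
  (1 | 0)0 = 8 states
  (11)? | (1 | 0)0 | 1 = 18 states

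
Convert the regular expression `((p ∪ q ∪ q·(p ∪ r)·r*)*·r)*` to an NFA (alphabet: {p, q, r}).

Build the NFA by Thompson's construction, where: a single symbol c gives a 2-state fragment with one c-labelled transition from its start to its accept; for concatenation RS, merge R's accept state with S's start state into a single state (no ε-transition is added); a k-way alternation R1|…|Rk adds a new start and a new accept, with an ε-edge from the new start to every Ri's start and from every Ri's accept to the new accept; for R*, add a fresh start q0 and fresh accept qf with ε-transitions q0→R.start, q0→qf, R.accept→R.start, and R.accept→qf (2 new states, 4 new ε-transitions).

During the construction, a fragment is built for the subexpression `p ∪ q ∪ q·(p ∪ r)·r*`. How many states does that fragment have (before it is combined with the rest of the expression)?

16

Fragment for `p ∪ q ∪ q·(p ∪ r)·r*`:
Each of the 6 symbol leaves contributes a 2-state fragment.
  p ∪ r — 6 states
  r* — 4 states
  q·(p ∪ r)·r* — 10 states
  p ∪ q ∪ q·(p ∪ r)·r* — 16 states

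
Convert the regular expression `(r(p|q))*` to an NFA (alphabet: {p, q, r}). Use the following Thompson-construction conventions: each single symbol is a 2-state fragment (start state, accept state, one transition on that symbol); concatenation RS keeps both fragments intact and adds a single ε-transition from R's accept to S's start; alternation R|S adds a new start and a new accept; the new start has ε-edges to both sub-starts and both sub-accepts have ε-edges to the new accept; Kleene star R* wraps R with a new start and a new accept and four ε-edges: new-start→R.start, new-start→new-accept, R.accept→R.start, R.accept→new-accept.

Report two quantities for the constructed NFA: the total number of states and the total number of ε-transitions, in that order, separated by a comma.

10, 9

Building bottom-up:
Each of the 3 symbol leaves contributes 2 states and 0 ε-transitions.
  p|q — 6 states, 4 ε-transitions
  r(p|q) — 8 states, 5 ε-transitions
  (r(p|q))* — 10 states, 9 ε-transitions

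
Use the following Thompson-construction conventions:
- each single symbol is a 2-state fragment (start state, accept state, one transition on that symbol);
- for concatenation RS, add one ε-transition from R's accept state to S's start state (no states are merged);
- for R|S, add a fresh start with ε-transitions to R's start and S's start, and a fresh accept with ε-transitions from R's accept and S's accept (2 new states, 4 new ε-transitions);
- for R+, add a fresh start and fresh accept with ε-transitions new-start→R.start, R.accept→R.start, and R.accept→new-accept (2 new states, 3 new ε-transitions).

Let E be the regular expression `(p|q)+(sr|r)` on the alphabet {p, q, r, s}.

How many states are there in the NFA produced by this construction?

Per subexpression:
Each of the 5 symbol leaves contributes a 2-state fragment.
  p|q → 6 states
  (p|q)+ → 8 states
  sr → 4 states
  sr|r → 8 states
  (p|q)+(sr|r) → 16 states

16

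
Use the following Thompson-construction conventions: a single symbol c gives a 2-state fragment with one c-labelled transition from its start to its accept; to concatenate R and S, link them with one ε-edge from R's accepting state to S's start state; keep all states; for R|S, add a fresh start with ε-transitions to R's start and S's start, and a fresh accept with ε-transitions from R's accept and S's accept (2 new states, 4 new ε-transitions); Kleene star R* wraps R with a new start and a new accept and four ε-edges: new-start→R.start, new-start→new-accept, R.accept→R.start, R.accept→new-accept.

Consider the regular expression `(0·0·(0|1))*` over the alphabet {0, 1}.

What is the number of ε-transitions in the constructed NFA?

Recursing over subexpressions:
Each of the 4 symbol leaves contributes 0 ε-transitions.
  0|1 — 4 ε-transitions
  0·0·(0|1) — 6 ε-transitions
  (0·0·(0|1))* — 10 ε-transitions

10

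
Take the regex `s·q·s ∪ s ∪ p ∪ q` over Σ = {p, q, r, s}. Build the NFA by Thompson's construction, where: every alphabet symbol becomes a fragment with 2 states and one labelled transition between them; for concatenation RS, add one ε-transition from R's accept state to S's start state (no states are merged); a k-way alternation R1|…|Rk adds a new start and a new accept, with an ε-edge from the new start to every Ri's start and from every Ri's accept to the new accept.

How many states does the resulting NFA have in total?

14

Bottom-up over the parse tree:
Each of the 6 symbol leaves contributes a 2-state fragment.
  s·q·s : 6 states
  s·q·s ∪ s ∪ p ∪ q : 14 states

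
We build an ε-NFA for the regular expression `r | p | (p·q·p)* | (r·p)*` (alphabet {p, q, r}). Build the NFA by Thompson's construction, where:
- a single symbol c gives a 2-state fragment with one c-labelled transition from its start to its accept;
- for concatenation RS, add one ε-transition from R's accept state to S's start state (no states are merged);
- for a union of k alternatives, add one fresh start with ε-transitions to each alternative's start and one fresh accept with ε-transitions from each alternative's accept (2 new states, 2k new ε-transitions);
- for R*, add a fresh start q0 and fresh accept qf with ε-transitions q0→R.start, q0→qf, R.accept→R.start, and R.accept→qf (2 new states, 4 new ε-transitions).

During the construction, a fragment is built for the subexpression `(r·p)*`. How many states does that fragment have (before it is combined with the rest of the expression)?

6

Fragment for `(r·p)*`:
Each of the 2 symbol leaves contributes a 2-state fragment.
  r·p — 4 states
  (r·p)* — 6 states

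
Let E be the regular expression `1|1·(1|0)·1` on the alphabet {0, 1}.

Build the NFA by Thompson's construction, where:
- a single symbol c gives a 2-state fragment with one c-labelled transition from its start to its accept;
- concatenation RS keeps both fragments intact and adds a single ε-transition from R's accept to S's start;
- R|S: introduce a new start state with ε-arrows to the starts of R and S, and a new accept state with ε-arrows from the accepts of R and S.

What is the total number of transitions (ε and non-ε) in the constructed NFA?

15

Recursing over subexpressions:
Each of the 5 symbol leaves contributes 1 transition (1 symbol, 0 ε).
  1|0 → 6 transitions (2 symbol, 4 ε)
  1·(1|0)·1 → 10 transitions (4 symbol, 6 ε)
  1|1·(1|0)·1 → 15 transitions (5 symbol, 10 ε)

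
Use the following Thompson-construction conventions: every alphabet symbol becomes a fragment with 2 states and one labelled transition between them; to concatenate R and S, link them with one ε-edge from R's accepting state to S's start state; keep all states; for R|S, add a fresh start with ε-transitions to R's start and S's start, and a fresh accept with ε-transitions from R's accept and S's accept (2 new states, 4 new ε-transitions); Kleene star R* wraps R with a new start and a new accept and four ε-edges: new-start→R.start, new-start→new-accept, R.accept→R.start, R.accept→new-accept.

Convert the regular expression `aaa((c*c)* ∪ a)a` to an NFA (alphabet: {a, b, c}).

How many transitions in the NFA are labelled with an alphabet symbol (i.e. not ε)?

7

Building bottom-up:
Each of the 7 symbol leaves contributes exactly 1 symbol transition.
  c* : 1 symbol transition
  c*c : 2 symbol transitions
  (c*c)* : 2 symbol transitions
  (c*c)* ∪ a : 3 symbol transitions
  aaa((c*c)* ∪ a)a : 7 symbol transitions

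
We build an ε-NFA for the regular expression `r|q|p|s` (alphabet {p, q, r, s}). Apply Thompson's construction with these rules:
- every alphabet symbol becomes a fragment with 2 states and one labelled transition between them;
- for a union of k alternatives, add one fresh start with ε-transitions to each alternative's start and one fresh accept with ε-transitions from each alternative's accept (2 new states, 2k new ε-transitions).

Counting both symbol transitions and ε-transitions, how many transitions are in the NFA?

12

Recursing over subexpressions:
Each of the 4 symbol leaves contributes 1 transition (1 symbol, 0 ε).
  r|q|p|s : 12 transitions (4 symbol, 8 ε)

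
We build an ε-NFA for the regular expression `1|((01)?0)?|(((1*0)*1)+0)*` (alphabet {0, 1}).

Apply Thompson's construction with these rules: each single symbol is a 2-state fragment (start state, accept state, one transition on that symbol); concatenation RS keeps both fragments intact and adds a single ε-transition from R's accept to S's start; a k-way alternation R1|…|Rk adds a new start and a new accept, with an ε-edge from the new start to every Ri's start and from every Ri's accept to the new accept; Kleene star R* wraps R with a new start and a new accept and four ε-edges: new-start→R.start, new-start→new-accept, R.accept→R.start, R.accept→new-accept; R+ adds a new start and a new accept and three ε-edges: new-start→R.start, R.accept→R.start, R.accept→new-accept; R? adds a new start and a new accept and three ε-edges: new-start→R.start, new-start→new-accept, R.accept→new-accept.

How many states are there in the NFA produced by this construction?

30

Recursing over subexpressions:
Each of the 8 symbol leaves contributes a 2-state fragment.
  01 : 4 states
  (01)? : 6 states
  (01)?0 : 8 states
  ((01)?0)? : 10 states
  1* : 4 states
  1*0 : 6 states
  (1*0)* : 8 states
  (1*0)*1 : 10 states
  ((1*0)*1)+ : 12 states
  ((1*0)*1)+0 : 14 states
  (((1*0)*1)+0)* : 16 states
  1|((01)?0)?|(((1*0)*1)+0)* : 30 states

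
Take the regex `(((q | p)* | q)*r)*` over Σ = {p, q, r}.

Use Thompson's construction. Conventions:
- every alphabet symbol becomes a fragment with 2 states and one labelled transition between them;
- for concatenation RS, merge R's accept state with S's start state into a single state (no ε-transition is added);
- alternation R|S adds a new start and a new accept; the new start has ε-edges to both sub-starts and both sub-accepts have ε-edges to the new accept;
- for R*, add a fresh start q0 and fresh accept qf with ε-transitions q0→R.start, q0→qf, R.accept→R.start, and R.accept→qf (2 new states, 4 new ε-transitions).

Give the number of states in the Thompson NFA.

Building bottom-up:
Each of the 4 symbol leaves contributes a 2-state fragment.
  q | p : 6 states
  (q | p)* : 8 states
  (q | p)* | q : 12 states
  ((q | p)* | q)* : 14 states
  ((q | p)* | q)*r : 15 states
  (((q | p)* | q)*r)* : 17 states

17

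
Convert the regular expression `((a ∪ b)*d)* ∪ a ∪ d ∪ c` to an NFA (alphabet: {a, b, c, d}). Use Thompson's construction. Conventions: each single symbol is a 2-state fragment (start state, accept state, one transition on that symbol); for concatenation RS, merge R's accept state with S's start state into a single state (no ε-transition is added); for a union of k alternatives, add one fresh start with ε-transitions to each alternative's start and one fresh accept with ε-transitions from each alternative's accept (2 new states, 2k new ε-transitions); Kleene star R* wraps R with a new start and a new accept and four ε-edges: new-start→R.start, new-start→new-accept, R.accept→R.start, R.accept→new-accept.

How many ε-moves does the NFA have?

Recursing over subexpressions:
Each of the 6 symbol leaves contributes 0 ε-transitions.
  a ∪ b — 4 ε-transitions
  (a ∪ b)* — 8 ε-transitions
  (a ∪ b)*d — 8 ε-transitions
  ((a ∪ b)*d)* — 12 ε-transitions
  ((a ∪ b)*d)* ∪ a ∪ d ∪ c — 20 ε-transitions

20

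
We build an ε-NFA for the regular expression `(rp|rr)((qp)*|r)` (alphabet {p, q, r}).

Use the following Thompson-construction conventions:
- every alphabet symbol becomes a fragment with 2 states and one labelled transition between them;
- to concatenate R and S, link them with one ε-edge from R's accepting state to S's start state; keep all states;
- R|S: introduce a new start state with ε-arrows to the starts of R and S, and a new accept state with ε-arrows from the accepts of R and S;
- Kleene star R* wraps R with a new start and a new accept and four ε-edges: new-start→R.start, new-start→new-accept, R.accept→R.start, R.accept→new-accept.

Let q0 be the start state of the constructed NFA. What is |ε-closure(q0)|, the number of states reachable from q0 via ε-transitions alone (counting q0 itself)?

3

Compute the ε-closure size of each fragment's start state recursively; a symbol fragment's start has no outgoing ε-edge, so its closure is just itself (size 1).
  rp : |closure| equals the left operand's closure size = 1 (its accept is not ε-reachable, so the closure stops there)
  rr : |closure| equals the left operand's closure size = 1 (its accept is not ε-reachable, so the closure stops there)
  rp|rr : new start ε-reaches every alternative's start; none of them accept ε, so the new accept is not reached: |closure| = 1 + 1 + 1 = 3
  qp : same as the first factor's closure: |closure| = 1
  (qp)* : the star's fresh start ε-reaches both the body's start and the fresh accept: |closure| = 2 + 1 = 3
  (qp)*|r : new start ε-reaches every alternative's start; at least one alternative accepts ε, so the union's new accept is reached too: |closure| = 1 + 3 + 1 + 1 = 6
  (rp|rr)((qp)*|r) : same as the first factor's closure: |closure| = 3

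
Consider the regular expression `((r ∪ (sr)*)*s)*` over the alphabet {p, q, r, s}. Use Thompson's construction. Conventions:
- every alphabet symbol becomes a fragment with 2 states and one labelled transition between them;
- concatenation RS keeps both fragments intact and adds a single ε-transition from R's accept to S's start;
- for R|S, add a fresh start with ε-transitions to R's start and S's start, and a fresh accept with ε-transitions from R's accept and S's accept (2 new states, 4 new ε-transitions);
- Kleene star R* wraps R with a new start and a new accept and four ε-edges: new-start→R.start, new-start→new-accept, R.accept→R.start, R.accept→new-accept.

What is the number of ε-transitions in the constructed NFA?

18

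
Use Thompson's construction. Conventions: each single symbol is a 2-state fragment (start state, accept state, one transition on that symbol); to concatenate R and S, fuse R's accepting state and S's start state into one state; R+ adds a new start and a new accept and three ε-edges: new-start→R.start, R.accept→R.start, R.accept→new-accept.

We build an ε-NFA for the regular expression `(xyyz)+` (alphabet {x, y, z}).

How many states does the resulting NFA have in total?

7

Building bottom-up:
Each of the 4 symbol leaves contributes a 2-state fragment.
  xyyz = 5 states
  (xyyz)+ = 7 states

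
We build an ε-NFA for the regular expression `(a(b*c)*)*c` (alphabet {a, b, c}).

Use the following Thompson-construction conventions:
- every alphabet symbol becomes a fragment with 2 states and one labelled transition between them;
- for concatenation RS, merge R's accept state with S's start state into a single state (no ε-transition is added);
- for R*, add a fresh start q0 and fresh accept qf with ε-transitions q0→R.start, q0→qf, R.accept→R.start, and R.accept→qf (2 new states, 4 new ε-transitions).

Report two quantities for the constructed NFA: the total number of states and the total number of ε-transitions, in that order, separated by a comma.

11, 12

Building bottom-up:
Each of the 4 symbol leaves contributes 2 states and 0 ε-transitions.
  b* = 4 states, 4 ε-transitions
  b*c = 5 states, 4 ε-transitions
  (b*c)* = 7 states, 8 ε-transitions
  a(b*c)* = 8 states, 8 ε-transitions
  (a(b*c)*)* = 10 states, 12 ε-transitions
  (a(b*c)*)*c = 11 states, 12 ε-transitions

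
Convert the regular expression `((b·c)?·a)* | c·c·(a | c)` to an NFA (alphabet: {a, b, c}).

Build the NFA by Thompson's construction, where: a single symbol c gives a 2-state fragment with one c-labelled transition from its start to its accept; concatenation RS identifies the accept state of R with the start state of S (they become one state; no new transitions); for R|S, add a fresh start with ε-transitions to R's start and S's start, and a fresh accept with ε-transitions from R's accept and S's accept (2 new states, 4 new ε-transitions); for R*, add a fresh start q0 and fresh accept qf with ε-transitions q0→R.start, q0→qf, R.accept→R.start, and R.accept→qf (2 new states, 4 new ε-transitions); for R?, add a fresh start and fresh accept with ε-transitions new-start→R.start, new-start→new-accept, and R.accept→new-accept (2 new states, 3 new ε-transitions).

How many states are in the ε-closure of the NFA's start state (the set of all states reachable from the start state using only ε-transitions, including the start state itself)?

Compute the ε-closure size of each fragment's start state recursively; a symbol fragment's start has no outgoing ε-edge, so its closure is just itself (size 1).
  b·c — C equals the left operand's closure size = 1 (its accept is not ε-reachable, so the closure stops there)
  (b·c)? — new start has ε-edges to the inner start and to the new accept, so C = 2 + 1 = 3
  (b·c)?·a — C = 3 + (1−1) = 3 (closure spills across the concat boundary because the left factor accepts ε)
  ((b·c)?·a)* — new start has ε-edges to the inner start and to the new accept, so C = 2 + 3 = 5
  a | c — C = 1 + 1 + 1 = 3 (the new accept is not ε-reachable since no branch accepts ε)
  c·c·(a | c) — C equals the left operand's closure size = 1 (its accept is not ε-reachable, so the closure stops there)
  ((b·c)?·a)* | c·c·(a | c) — new start ε-reaches every alternative's start; at least one alternative accepts ε, so the union's new accept is reached too: C = 1 + 5 + 1 + 1 = 8

8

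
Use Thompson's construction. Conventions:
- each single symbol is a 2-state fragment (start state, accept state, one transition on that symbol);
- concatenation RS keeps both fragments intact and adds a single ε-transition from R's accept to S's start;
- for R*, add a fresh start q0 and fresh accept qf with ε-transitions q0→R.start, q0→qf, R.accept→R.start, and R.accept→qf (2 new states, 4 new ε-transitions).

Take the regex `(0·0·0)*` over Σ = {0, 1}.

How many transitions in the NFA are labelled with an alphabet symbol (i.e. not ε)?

3

Building bottom-up:
Each of the 3 symbol leaves contributes exactly 1 symbol transition.
  0·0·0 — 3 symbol transitions
  (0·0·0)* — 3 symbol transitions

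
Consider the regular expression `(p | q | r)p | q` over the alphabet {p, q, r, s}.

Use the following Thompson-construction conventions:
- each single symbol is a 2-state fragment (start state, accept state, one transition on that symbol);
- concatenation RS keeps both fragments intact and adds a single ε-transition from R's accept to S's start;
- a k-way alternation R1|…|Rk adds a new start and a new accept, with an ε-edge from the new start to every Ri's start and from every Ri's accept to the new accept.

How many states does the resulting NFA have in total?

14

By structural recursion:
Each of the 5 symbol leaves contributes a 2-state fragment.
  p | q | r : 8 states
  (p | q | r)p : 10 states
  (p | q | r)p | q : 14 states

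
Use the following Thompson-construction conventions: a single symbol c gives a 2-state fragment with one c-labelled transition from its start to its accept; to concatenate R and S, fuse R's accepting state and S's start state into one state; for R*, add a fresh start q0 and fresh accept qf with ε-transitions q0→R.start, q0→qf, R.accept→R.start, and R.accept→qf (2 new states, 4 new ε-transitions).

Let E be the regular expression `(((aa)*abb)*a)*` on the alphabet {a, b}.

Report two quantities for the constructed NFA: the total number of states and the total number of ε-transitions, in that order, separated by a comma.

13, 12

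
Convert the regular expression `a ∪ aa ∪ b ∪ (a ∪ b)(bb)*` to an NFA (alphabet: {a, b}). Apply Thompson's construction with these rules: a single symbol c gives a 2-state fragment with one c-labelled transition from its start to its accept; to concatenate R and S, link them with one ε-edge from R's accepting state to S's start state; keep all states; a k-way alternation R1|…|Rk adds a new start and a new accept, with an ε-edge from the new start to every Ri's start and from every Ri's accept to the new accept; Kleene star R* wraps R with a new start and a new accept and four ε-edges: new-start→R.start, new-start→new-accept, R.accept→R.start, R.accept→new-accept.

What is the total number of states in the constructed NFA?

Building bottom-up:
Each of the 8 symbol leaves contributes a 2-state fragment.
  aa : 4 states
  a ∪ b : 6 states
  bb : 4 states
  (bb)* : 6 states
  (a ∪ b)(bb)* : 12 states
  a ∪ aa ∪ b ∪ (a ∪ b)(bb)* : 22 states

22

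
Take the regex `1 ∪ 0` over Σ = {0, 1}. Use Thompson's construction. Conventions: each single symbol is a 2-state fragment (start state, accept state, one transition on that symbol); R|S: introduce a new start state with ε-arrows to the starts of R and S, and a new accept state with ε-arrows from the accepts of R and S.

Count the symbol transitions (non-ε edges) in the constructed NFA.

2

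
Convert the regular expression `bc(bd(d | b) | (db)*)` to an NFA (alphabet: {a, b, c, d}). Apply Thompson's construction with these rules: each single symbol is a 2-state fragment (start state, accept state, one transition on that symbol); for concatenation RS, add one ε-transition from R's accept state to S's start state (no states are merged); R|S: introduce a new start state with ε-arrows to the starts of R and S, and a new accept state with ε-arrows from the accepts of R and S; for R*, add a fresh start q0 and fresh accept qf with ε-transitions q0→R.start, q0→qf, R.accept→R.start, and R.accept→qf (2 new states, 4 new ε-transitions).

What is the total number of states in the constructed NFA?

By structural recursion:
Each of the 8 symbol leaves contributes a 2-state fragment.
  d | b — 6 states
  bd(d | b) — 10 states
  db — 4 states
  (db)* — 6 states
  bd(d | b) | (db)* — 18 states
  bc(bd(d | b) | (db)*) — 22 states

22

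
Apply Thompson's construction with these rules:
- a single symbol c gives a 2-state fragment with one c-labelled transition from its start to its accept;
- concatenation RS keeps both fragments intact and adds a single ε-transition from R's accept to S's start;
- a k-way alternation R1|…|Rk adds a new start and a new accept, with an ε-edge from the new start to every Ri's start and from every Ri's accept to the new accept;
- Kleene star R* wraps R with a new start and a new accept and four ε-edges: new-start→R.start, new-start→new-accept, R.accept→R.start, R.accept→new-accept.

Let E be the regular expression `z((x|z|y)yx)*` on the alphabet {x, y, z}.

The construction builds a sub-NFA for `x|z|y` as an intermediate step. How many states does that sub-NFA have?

8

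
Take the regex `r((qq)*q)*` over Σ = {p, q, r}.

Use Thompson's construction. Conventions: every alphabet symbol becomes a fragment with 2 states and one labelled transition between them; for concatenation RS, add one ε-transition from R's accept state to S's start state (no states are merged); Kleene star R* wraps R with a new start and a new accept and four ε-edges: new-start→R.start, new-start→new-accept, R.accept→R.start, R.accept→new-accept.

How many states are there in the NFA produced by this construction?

Bottom-up over the parse tree:
Each of the 4 symbol leaves contributes a 2-state fragment.
  qq : 4 states
  (qq)* : 6 states
  (qq)*q : 8 states
  ((qq)*q)* : 10 states
  r((qq)*q)* : 12 states

12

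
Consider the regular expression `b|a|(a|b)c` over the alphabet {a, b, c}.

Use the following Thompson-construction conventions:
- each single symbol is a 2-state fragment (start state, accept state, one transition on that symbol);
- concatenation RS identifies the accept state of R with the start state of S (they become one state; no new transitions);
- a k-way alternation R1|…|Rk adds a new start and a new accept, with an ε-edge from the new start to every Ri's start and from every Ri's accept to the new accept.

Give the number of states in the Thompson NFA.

Bottom-up over the parse tree:
Each of the 5 symbol leaves contributes a 2-state fragment.
  a|b — 6 states
  (a|b)c — 7 states
  b|a|(a|b)c — 13 states

13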